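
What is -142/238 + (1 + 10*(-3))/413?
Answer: -4682/7021 ≈ -0.66686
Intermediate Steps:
-142/238 + (1 + 10*(-3))/413 = -142*1/238 + (1 - 30)*(1/413) = -71/119 - 29*1/413 = -71/119 - 29/413 = -4682/7021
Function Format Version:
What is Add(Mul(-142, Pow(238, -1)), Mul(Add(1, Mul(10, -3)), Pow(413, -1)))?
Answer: Rational(-4682, 7021) ≈ -0.66686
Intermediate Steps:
Add(Mul(-142, Pow(238, -1)), Mul(Add(1, Mul(10, -3)), Pow(413, -1))) = Add(Mul(-142, Rational(1, 238)), Mul(Add(1, -30), Rational(1, 413))) = Add(Rational(-71, 119), Mul(-29, Rational(1, 413))) = Add(Rational(-71, 119), Rational(-29, 413)) = Rational(-4682, 7021)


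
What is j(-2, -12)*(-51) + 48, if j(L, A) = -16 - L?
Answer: 762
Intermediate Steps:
j(-2, -12)*(-51) + 48 = (-16 - 1*(-2))*(-51) + 48 = (-16 + 2)*(-51) + 48 = -14*(-51) + 48 = 714 + 48 = 762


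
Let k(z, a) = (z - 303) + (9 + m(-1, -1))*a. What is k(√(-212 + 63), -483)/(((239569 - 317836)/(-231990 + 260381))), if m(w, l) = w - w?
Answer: 44006050/26089 - 28391*I*√149/78267 ≈ 1686.8 - 4.4279*I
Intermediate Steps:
m(w, l) = 0
k(z, a) = -303 + z + 9*a (k(z, a) = (z - 303) + (9 + 0)*a = (-303 + z) + 9*a = -303 + z + 9*a)
k(√(-212 + 63), -483)/(((239569 - 317836)/(-231990 + 260381))) = (-303 + √(-212 + 63) + 9*(-483))/(((239569 - 317836)/(-231990 + 260381))) = (-303 + √(-149) - 4347)/((-78267/28391)) = (-303 + I*√149 - 4347)/((-78267*1/28391)) = (-4650 + I*√149)/(-78267/28391) = (-4650 + I*√149)*(-28391/78267) = 44006050/26089 - 28391*I*√149/78267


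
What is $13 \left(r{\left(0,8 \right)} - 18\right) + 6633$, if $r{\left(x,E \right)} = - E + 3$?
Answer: $6334$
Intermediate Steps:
$r{\left(x,E \right)} = 3 - E$
$13 \left(r{\left(0,8 \right)} - 18\right) + 6633 = 13 \left(\left(3 - 8\right) - 18\right) + 6633 = 13 \left(-5 - 18\right) + 6633 = 13 \left(-23\right) + 6633 = -299 + 6633 = 6334$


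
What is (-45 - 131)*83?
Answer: -14608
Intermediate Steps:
(-45 - 131)*83 = -176*83 = -14608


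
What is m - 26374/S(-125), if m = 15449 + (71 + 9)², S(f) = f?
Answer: 2757499/125 ≈ 22060.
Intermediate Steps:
m = 21849 (m = 15449 + 80² = 15449 + 6400 = 21849)
m - 26374/S(-125) = 21849 - 26374/(-125) = 21849 - 26374*(-1)/125 = 21849 - 1*(-26374/125) = 21849 + 26374/125 = 2757499/125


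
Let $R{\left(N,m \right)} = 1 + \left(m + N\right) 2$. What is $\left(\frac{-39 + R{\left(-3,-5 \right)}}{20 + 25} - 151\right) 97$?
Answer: $- \frac{73817}{5} \approx -14763.0$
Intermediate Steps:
$R{\left(N,m \right)} = 1 + 2 N + 2 m$ ($R{\left(N,m \right)} = 1 + \left(N + m\right) 2 = 1 + \left(2 N + 2 m\right) = 1 + 2 N + 2 m$)
$\left(\frac{-39 + R{\left(-3,-5 \right)}}{20 + 25} - 151\right) 97 = \left(\frac{-39 + \left(1 + 2 \left(-3\right) + 2 \left(-5\right)\right)}{20 + 25} - 151\right) 97 = \left(\frac{-39 - 15}{45} - 151\right) 97 = \left(\left(-39 - 15\right) \frac{1}{45} - 151\right) 97 = \left(\left(-54\right) \frac{1}{45} - 151\right) 97 = \left(- \frac{6}{5} - 151\right) 97 = \left(- \frac{761}{5}\right) 97 = - \frac{73817}{5}$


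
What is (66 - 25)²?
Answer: 1681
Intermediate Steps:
(66 - 25)² = 41² = 1681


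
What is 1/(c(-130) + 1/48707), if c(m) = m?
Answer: -48707/6331909 ≈ -0.0076923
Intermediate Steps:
1/(c(-130) + 1/48707) = 1/(-130 + 1/48707) = 1/(-6331909/48707) = -48707/6331909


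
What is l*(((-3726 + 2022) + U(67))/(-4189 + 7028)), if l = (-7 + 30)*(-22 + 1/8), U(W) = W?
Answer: 6588925/22712 ≈ 290.11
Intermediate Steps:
l = -4025/8 (l = 23*(-22 + 1/8) = 23*(-175/8) = -4025/8 ≈ -503.13)
l*(((-3726 + 2022) + U(67))/(-4189 + 7028)) = -4025*((-3726 + 2022) + 67)/(8*(-4189 + 7028)) = -4025*(-1704 + 67)/(8*2839) = -(-6588925)/(8*2839) = -4025/8*(-1637/2839) = 6588925/22712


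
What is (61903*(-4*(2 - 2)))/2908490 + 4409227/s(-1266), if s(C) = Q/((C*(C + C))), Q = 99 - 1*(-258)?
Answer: 4711276686408/119 ≈ 3.9591e+10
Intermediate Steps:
Q = 357 (Q = 99 + 258 = 357)
s(C) = 357/(2*C**2) (s(C) = 357/((C*(C + C))) = 357/((C*(2*C))) = 357/((2*C**2)) = 357*(1/(2*C**2)) = 357/(2*C**2))
(61903*(-4*(2 - 2)))/2908490 + 4409227/s(-1266) = (61903*(-4*(2 - 2)))/2908490 + 4409227/(((357/2)/(-1266)**2)) = (61903*(-4*0))*(1/2908490) + 4409227/(((357/2)*(1/1602756))) = (61903*0)*(1/2908490) + 4409227/(119/1068504) = 0*(1/2908490) + 4409227*(1068504/119) = 0 + 4711276686408/119 = 4711276686408/119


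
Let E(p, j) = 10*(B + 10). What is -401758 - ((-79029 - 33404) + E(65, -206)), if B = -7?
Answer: -289355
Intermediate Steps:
E(p, j) = 30 (E(p, j) = 10*(-7 + 10) = 10*3 = 30)
-401758 - ((-79029 - 33404) + E(65, -206)) = -401758 - ((-79029 - 33404) + 30) = -401758 - (-112433 + 30) = -401758 - 1*(-112403) = -401758 + 112403 = -289355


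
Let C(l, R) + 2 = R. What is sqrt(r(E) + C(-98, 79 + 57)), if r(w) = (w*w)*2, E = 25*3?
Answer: 2*sqrt(2846) ≈ 106.70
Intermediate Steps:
E = 75
C(l, R) = -2 + R
r(w) = 2*w**2 (r(w) = w**2*2 = 2*w**2)
sqrt(r(E) + C(-98, 79 + 57)) = sqrt(2*75**2 + (-2 + (79 + 57))) = sqrt(2*5625 + (-2 + 136)) = sqrt(11250 + 134) = sqrt(11384) = 2*sqrt(2846)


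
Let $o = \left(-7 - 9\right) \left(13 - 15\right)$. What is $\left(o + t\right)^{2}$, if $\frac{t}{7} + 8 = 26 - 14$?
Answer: $3600$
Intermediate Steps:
$o = 32$ ($o = \left(-16\right) \left(-2\right) = 32$)
$t = 28$ ($t = -56 + 7 \left(26 - 14\right) = -56 + 7 \cdot 12 = -56 + 84 = 28$)
$\left(o + t\right)^{2} = \left(32 + 28\right)^{2} = 60^{2} = 3600$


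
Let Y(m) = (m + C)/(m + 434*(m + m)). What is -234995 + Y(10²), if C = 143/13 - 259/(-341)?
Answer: -696358329739/2963290 ≈ -2.3500e+5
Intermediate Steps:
C = 4010/341 (C = 143*(1/13) - 259*(-1/341) = 11 + 259/341 = 4010/341 ≈ 11.760)
Y(m) = (4010/341 + m)/(869*m) (Y(m) = (m + 4010/341)/(m + 434*(m + m)) = (4010/341 + m)/(m + 434*(2*m)) = (4010/341 + m)/(m + 868*m) = (4010/341 + m)/((869*m)) = (4010/341 + m)*(1/(869*m)) = (4010/341 + m)/(869*m))
-234995 + Y(10²) = -234995 + (4010 + 341*10²)/(296329*(10²)) = -234995 + (1/296329)*(4010 + 341*100)/100 = -234995 + (1/296329)*(1/100)*(4010 + 34100) = -234995 + (1/296329)*(1/100)*38110 = -234995 + 3811/2963290 = -696358329739/2963290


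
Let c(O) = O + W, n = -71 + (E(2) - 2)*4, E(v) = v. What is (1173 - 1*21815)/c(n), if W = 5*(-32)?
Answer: 20642/231 ≈ 89.359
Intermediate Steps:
W = -160
n = -71 (n = -71 + (2 - 2)*4 = -71 + 0*4 = -71 + 0 = -71)
c(O) = -160 + O (c(O) = O - 160 = -160 + O)
(1173 - 1*21815)/c(n) = (1173 - 1*21815)/(-160 - 71) = (1173 - 21815)/(-231) = -20642*(-1/231) = 20642/231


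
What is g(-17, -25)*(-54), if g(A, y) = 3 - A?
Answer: -1080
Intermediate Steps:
g(-17, -25)*(-54) = (3 - 1*(-17))*(-54) = (3 + 17)*(-54) = 20*(-54) = -1080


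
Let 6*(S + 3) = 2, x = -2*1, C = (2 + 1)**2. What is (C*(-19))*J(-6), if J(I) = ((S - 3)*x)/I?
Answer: 323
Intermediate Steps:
C = 9 (C = 3**2 = 9)
x = -2
S = -8/3 (S = -3 + (1/6)*2 = -3 + 1/3 = -8/3 ≈ -2.6667)
J(I) = 34/(3*I) (J(I) = ((-8/3 - 3)*(-2))/I = (-17/3*(-2))/I = 34/(3*I))
(C*(-19))*J(-6) = (9*(-19))*((34/3)/(-6)) = -1938*(-1)/6 = -171*(-17/9) = 323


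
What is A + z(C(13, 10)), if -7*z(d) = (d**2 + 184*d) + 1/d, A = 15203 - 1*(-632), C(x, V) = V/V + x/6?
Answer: 75412361/4788 ≈ 15750.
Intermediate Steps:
C(x, V) = 1 + x/6 (C(x, V) = 1 + x*(1/6) = 1 + x/6)
A = 15835 (A = 15203 + 632 = 15835)
z(d) = -184*d/7 - 1/(7*d) - d**2/7 (z(d) = -((d**2 + 184*d) + 1/d)/7 = -(1/d + d**2 + 184*d)/7 = -184*d/7 - 1/(7*d) - d**2/7)
A + z(C(13, 10)) = 15835 + (-1 + (1 + (1/6)*13)**2*(-184 - (1 + (1/6)*13)))/(7*(1 + (1/6)*13)) = 15835 + (-1 + (1 + 13/6)**2*(-184 - (1 + 13/6)))/(7*(1 + 13/6)) = 15835 + (-1 + (19/6)**2*(-184 - 1*19/6))/(7*(19/6)) = 15835 + (1/7)*(6/19)*(-1 + 361*(-184 - 19/6)/36) = 15835 + (1/7)*(6/19)*(-1 + (361/36)*(-1123/6)) = 15835 + (1/7)*(6/19)*(-1 - 405403/216) = 15835 + (1/7)*(6/19)*(-405619/216) = 15835 - 405619/4788 = 75412361/4788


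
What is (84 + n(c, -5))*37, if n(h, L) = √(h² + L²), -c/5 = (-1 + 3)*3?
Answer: 3108 + 185*√37 ≈ 4233.3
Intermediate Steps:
c = -30 (c = -5*(-1 + 3)*3 = -10*3 = -5*6 = -30)
n(h, L) = √(L² + h²)
(84 + n(c, -5))*37 = (84 + √((-5)² + (-30)²))*37 = (84 + √(25 + 900))*37 = (84 + √925)*37 = (84 + 5*√37)*37 = 3108 + 185*√37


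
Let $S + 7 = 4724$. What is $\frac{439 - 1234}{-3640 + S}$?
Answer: $- \frac{265}{359} \approx -0.73816$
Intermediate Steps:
$S = 4717$ ($S = -7 + 4724 = 4717$)
$\frac{439 - 1234}{-3640 + S} = \frac{439 - 1234}{-3640 + 4717} = - \frac{795}{1077} = \left(-795\right) \frac{1}{1077} = - \frac{265}{359}$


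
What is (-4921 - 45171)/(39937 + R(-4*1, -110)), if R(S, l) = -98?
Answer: -50092/39839 ≈ -1.2574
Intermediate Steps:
(-4921 - 45171)/(39937 + R(-4*1, -110)) = (-4921 - 45171)/(39937 - 98) = -50092/39839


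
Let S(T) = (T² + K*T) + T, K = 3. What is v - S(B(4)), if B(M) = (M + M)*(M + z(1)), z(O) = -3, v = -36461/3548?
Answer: -377069/3548 ≈ -106.28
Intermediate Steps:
v = -36461/3548 (v = -36461*1/3548 = -36461/3548 ≈ -10.276)
B(M) = 2*M*(-3 + M) (B(M) = (M + M)*(M - 3) = (2*M)*(-3 + M) = 2*M*(-3 + M))
S(T) = T² + 4*T (S(T) = (T² + 3*T) + T = T² + 4*T)
v - S(B(4)) = -36461/3548 - 2*4*(-3 + 4)*(4 + 2*4*(-3 + 4)) = -36461/3548 - 2*4*1*(4 + 2*4*1) = -36461/3548 - 8*(4 + 8) = -36461/3548 - 8*12 = -36461/3548 - 1*96 = -36461/3548 - 96 = -377069/3548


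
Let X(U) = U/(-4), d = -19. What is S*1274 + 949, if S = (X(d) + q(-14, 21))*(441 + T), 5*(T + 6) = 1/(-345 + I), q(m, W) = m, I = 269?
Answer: -3895210891/760 ≈ -5.1253e+6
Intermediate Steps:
X(U) = -U/4 (X(U) = U*(-¼) = -U/4)
T = -2281/380 (T = -6 + 1/(5*(-345 + 269)) = -6 + (⅕)/(-76) = -6 + (⅕)*(-1/76) = -6 - 1/380 = -2281/380 ≈ -6.0026)
S = -6116063/1520 (S = (-¼*(-19) - 14)*(441 - 2281/380) = (19/4 - 14)*(165299/380) = -37/4*165299/380 = -6116063/1520 ≈ -4023.7)
S*1274 + 949 = -6116063/1520*1274 + 949 = -3895932131/760 + 949 = -3895210891/760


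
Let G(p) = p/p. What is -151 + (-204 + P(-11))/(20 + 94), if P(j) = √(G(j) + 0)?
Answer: -17417/114 ≈ -152.78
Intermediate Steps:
G(p) = 1
P(j) = 1 (P(j) = √(1 + 0) = √1 = 1)
-151 + (-204 + P(-11))/(20 + 94) = -151 + (-204 + 1)/(20 + 94) = -151 - 203/114 = -17417/114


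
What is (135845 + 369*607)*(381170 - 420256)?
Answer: -14064237208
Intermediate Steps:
(135845 + 369*607)*(381170 - 420256) = (135845 + 223983)*(-39086) = 359828*(-39086) = -14064237208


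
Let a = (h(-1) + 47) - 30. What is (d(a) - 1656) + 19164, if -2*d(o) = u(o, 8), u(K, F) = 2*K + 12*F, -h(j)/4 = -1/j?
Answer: 17447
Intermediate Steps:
h(j) = 4/j (h(j) = -(-4)/j = 4/j)
a = 13 (a = (4/(-1) + 47) - 30 = (4*(-1) + 47) - 30 = (-4 + 47) - 30 = 43 - 30 = 13)
d(o) = -48 - o (d(o) = -(2*o + 12*8)/2 = -(2*o + 96)/2 = -(96 + 2*o)/2 = -48 - o)
(d(a) - 1656) + 19164 = ((-48 - 1*13) - 1656) + 19164 = ((-48 - 13) - 1656) + 19164 = (-61 - 1656) + 19164 = -1717 + 19164 = 17447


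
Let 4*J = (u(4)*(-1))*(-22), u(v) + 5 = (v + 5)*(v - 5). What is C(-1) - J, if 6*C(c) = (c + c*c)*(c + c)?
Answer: 77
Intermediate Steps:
u(v) = -5 + (-5 + v)*(5 + v) (u(v) = -5 + (v + 5)*(v - 5) = -5 + (5 + v)*(-5 + v) = -5 + (-5 + v)*(5 + v))
J = -77 (J = (((-30 + 4²)*(-1))*(-22))/4 = (((-30 + 16)*(-1))*(-22))/4 = (-14*(-1)*(-22))/4 = (14*(-22))/4 = (¼)*(-308) = -77)
C(c) = c*(c + c²)/3 (C(c) = ((c + c*c)*(c + c))/6 = ((c + c²)*(2*c))/6 = (2*c*(c + c²))/6 = c*(c + c²)/3)
C(-1) - J = (⅓)*(-1)²*(1 - 1) - 1*(-77) = (⅓)*1*0 + 77 = 0 + 77 = 77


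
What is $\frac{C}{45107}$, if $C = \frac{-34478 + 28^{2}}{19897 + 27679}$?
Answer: $- \frac{16847}{1073005316} \approx -1.5701 \cdot 10^{-5}$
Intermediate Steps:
$C = - \frac{16847}{23788}$ ($C = \frac{-34478 + 784}{47576} = \left(-33694\right) \frac{1}{47576} = - \frac{16847}{23788} \approx -0.70821$)
$\frac{C}{45107} = - \frac{16847}{23788 \cdot 45107} = \left(- \frac{16847}{23788}\right) \frac{1}{45107} = - \frac{16847}{1073005316}$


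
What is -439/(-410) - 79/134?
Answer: 6609/13735 ≈ 0.48118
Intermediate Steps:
-439/(-410) - 79/134 = -439*(-1/410) - 79*1/134 = 439/410 - 79/134 = 6609/13735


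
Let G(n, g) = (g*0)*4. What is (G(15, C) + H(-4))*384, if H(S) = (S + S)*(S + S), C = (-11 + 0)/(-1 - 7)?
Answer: 24576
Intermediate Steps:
C = 11/8 (C = -11/(-8) = -11*(-⅛) = 11/8 ≈ 1.3750)
G(n, g) = 0 (G(n, g) = 0*4 = 0)
H(S) = 4*S² (H(S) = (2*S)*(2*S) = 4*S²)
(G(15, C) + H(-4))*384 = (0 + 4*(-4)²)*384 = (0 + 4*16)*384 = (0 + 64)*384 = 64*384 = 24576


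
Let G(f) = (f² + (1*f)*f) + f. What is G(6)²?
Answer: 6084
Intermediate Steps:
G(f) = f + 2*f² (G(f) = (f² + f*f) + f = (f² + f²) + f = 2*f² + f = f + 2*f²)
G(6)² = (6*(1 + 2*6))² = (6*(1 + 12))² = (6*13)² = 78² = 6084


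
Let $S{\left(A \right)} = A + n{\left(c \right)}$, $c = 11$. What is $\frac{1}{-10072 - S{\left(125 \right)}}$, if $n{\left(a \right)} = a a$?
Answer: $- \frac{1}{10318} \approx -9.6918 \cdot 10^{-5}$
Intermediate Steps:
$n{\left(a \right)} = a^{2}$
$S{\left(A \right)} = 121 + A$ ($S{\left(A \right)} = A + 11^{2} = A + 121 = 121 + A$)
$\frac{1}{-10072 - S{\left(125 \right)}} = \frac{1}{-10072 - \left(121 + 125\right)} = \frac{1}{-10072 - 246} = \frac{1}{-10318} = - \frac{1}{10318}$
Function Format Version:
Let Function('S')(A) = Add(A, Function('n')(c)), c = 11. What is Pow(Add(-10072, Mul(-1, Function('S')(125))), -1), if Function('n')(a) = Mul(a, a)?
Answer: Rational(-1, 10318) ≈ -9.6918e-5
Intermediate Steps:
Function('n')(a) = Pow(a, 2)
Function('S')(A) = Add(121, A) (Function('S')(A) = Add(A, Pow(11, 2)) = Add(A, 121) = Add(121, A))
Pow(Add(-10072, Mul(-1, Function('S')(125))), -1) = Pow(Add(-10072, Mul(-1, Add(121, 125))), -1) = Pow(Add(-10072, Mul(-1, 246)), -1) = Pow(Add(-10072, -246), -1) = Pow(-10318, -1) = Rational(-1, 10318)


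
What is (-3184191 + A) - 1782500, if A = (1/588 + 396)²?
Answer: -1662984956303/345744 ≈ -4.8099e+6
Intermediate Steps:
A = 54218656801/345744 (A = (1/588 + 396)² = (232849/588)² = 54218656801/345744 ≈ 1.5682e+5)
(-3184191 + A) - 1782500 = (-3184191 + 54218656801/345744) - 1782500 = -1046696276303/345744 - 1782500 = -1662984956303/345744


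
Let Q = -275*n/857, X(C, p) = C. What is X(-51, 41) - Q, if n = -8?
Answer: -45907/857 ≈ -53.567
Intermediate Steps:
Q = 2200/857 (Q = -275*(-8)/857 = 2200*(1/857) = 2200/857 ≈ 2.5671)
X(-51, 41) - Q = -51 - 1*2200/857 = -51 - 2200/857 = -45907/857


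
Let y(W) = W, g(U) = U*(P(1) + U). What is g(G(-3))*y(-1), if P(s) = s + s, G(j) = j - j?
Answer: 0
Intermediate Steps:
G(j) = 0
P(s) = 2*s
g(U) = U*(2 + U) (g(U) = U*(2*1 + U) = U*(2 + U))
g(G(-3))*y(-1) = (0*(2 + 0))*(-1) = (0*2)*(-1) = 0*(-1) = 0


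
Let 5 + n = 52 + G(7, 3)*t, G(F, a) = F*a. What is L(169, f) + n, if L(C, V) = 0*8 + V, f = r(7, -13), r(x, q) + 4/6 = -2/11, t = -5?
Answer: -1942/33 ≈ -58.849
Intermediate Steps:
r(x, q) = -28/33 (r(x, q) = -2/3 - 2/11 = -28/33)
f = -28/33 ≈ -0.84848
L(C, V) = V (L(C, V) = 0 + V = V)
n = -58 (n = -5 + (52 + (7*3)*(-5)) = -5 + (52 + 21*(-5)) = -5 + (52 - 105) = -5 - 53 = -58)
L(169, f) + n = -28/33 - 58 = -1942/33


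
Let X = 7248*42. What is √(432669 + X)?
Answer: √737085 ≈ 858.54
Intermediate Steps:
X = 304416
√(432669 + X) = √(432669 + 304416) = √737085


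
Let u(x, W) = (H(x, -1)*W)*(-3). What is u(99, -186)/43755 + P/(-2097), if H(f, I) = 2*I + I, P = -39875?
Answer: 580406749/30584745 ≈ 18.977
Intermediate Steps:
H(f, I) = 3*I
u(x, W) = 9*W (u(x, W) = ((3*(-1))*W)*(-3) = -3*W*(-3) = 9*W)
u(99, -186)/43755 + P/(-2097) = (9*(-186))/43755 - 39875/(-2097) = -1674*1/43755 - 39875*(-1/2097) = -558/14585 + 39875/2097 = 580406749/30584745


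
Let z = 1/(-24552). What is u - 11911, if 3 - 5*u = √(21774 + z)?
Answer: -59552/5 - √364593958454/20460 ≈ -11940.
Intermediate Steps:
z = -1/24552 ≈ -4.0730e-5
u = ⅗ - √364593958454/20460 (u = ⅗ - √(21774 - 1/24552)/5 = ⅗ - √364593958454/20460 ≈ -28.912)
u - 11911 = (⅗ - √364593958454/20460) - 11911 = -59552/5 - √364593958454/20460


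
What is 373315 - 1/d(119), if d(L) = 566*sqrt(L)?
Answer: 373315 - sqrt(119)/67354 ≈ 3.7332e+5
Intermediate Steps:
373315 - 1/d(119) = 373315 - 1/(566*sqrt(119)) = 373315 - sqrt(119)/67354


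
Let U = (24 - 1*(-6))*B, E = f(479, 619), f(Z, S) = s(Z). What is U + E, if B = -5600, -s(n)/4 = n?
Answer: -169916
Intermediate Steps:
s(n) = -4*n
f(Z, S) = -4*Z
E = -1916 (E = -4*479 = -1916)
U = -168000 (U = (24 - 1*(-6))*(-5600) = (24 + 6)*(-5600) = 30*(-5600) = -168000)
U + E = -168000 - 1916 = -169916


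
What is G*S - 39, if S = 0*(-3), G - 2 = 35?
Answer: -39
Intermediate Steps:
G = 37 (G = 2 + 35 = 37)
S = 0
G*S - 39 = 37*0 - 39 = 0 - 39 = -39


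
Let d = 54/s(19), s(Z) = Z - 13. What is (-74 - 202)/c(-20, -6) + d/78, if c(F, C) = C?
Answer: 1199/26 ≈ 46.115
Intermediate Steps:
s(Z) = -13 + Z
d = 9 (d = 54/(-13 + 19) = 54/6 = 54*(⅙) = 9)
(-74 - 202)/c(-20, -6) + d/78 = (-74 - 202)/(-6) + 9/78 = -276*(-⅙) + 9*(1/78) = 46 + 3/26 = 1199/26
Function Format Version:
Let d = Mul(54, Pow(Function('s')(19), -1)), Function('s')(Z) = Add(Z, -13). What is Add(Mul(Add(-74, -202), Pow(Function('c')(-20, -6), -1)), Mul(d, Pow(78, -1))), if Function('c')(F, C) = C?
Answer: Rational(1199, 26) ≈ 46.115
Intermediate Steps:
Function('s')(Z) = Add(-13, Z)
d = 9 (d = Mul(54, Pow(Add(-13, 19), -1)) = Mul(54, Pow(6, -1)) = Mul(54, Rational(1, 6)) = 9)
Add(Mul(Add(-74, -202), Pow(Function('c')(-20, -6), -1)), Mul(d, Pow(78, -1))) = Add(Mul(Add(-74, -202), Pow(-6, -1)), Mul(9, Pow(78, -1))) = Add(Mul(-276, Rational(-1, 6)), Mul(9, Rational(1, 78))) = Add(46, Rational(3, 26)) = Rational(1199, 26)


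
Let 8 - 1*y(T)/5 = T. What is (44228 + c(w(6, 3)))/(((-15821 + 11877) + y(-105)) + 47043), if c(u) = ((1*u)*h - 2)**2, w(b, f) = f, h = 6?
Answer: 11121/10916 ≈ 1.0188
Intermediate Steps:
y(T) = 40 - 5*T
c(u) = (-2 + 6*u)**2 (c(u) = ((1*u)*6 - 2)**2 = (u*6 - 2)**2 = (6*u - 2)**2 = (-2 + 6*u)**2)
(44228 + c(w(6, 3)))/(((-15821 + 11877) + y(-105)) + 47043) = (44228 + 4*(-1 + 3*3)**2)/(((-15821 + 11877) + (40 - 5*(-105))) + 47043) = (44228 + 4*(-1 + 9)**2)/((-3944 + (40 + 525)) + 47043) = (44228 + 4*8**2)/((-3944 + 565) + 47043) = (44228 + 4*64)/(-3379 + 47043) = (44228 + 256)/43664 = 44484*(1/43664) = 11121/10916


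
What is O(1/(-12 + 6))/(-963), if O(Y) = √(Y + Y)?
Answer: -I*√3/2889 ≈ -0.00059953*I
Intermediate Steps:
O(Y) = √2*√Y (O(Y) = √(2*Y) = √2*√Y)
O(1/(-12 + 6))/(-963) = (√2*√(1/(-12 + 6)))/(-963) = (√2*√(1/(-6)))*(-1/963) = (√2*√(-⅙))*(-1/963) = (√2*(I*√6/6))*(-1/963) = (I*√3/3)*(-1/963) = -I*√3/2889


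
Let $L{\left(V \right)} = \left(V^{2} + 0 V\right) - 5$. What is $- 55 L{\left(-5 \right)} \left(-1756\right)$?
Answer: $1931600$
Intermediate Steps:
$L{\left(V \right)} = -5 + V^{2}$ ($L{\left(V \right)} = \left(V^{2} + 0\right) - 5 = V^{2} - 5 = -5 + V^{2}$)
$- 55 L{\left(-5 \right)} \left(-1756\right) = - 55 \left(-5 + \left(-5\right)^{2}\right) \left(-1756\right) = - 55 \left(-5 + 25\right) \left(-1756\right) = \left(-55\right) 20 \left(-1756\right) = \left(-1100\right) \left(-1756\right) = 1931600$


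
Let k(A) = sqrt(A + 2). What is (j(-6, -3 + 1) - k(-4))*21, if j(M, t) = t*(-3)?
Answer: 126 - 21*I*sqrt(2) ≈ 126.0 - 29.698*I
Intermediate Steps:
k(A) = sqrt(2 + A)
j(M, t) = -3*t
(j(-6, -3 + 1) - k(-4))*21 = (-3*(-3 + 1) - sqrt(2 - 4))*21 = (-3*(-2) - sqrt(-2))*21 = (6 - I*sqrt(2))*21 = 126 - 21*I*sqrt(2)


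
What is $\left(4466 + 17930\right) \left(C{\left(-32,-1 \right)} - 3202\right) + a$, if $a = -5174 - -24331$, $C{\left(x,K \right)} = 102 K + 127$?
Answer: $-71132935$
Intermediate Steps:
$C{\left(x,K \right)} = 127 + 102 K$
$a = 19157$ ($a = -5174 + 24331 = 19157$)
$\left(4466 + 17930\right) \left(C{\left(-32,-1 \right)} - 3202\right) + a = \left(4466 + 17930\right) \left(\left(127 + 102 \left(-1\right)\right) - 3202\right) + 19157 = 22396 \left(\left(127 - 102\right) - 3202\right) + 19157 = 22396 \left(25 - 3202\right) + 19157 = 22396 \left(-3177\right) + 19157 = -71152092 + 19157 = -71132935$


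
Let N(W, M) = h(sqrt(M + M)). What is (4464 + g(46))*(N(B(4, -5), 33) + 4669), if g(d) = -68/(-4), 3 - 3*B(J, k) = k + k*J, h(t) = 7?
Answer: 20953156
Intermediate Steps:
B(J, k) = 1 - k/3 - J*k/3 (B(J, k) = 1 - (k + k*J)/3 = 1 - (k + J*k)/3 = 1 + (-k/3 - J*k/3) = 1 - k/3 - J*k/3)
g(d) = 17 (g(d) = -68*(-1/4) = 17)
N(W, M) = 7
(4464 + g(46))*(N(B(4, -5), 33) + 4669) = (4464 + 17)*(7 + 4669) = 4481*4676 = 20953156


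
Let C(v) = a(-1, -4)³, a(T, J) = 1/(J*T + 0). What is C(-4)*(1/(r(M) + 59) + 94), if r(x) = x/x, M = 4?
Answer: 5641/3840 ≈ 1.4690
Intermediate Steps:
a(T, J) = 1/(J*T)
C(v) = 1/64 (C(v) = (1/(-4*(-1)))³ = (-¼*(-1))³ = (¼)³ = 1/64)
r(x) = 1
C(-4)*(1/(r(M) + 59) + 94) = (1/(1 + 59) + 94)/64 = (1/60 + 94)/64 = (1/64)*(5641/60) = 5641/3840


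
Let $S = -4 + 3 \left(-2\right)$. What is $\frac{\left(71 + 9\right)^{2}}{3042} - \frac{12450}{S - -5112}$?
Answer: $- \frac{1305025}{3880071} \approx -0.33634$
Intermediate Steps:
$S = -10$ ($S = -4 - 6 = -10$)
$\frac{\left(71 + 9\right)^{2}}{3042} - \frac{12450}{S - -5112} = \frac{\left(71 + 9\right)^{2}}{3042} - \frac{12450}{-10 - -5112} = 80^{2} \cdot \frac{1}{3042} - \frac{12450}{-10 + 5112} = 6400 \cdot \frac{1}{3042} - \frac{12450}{5102} = \frac{3200}{1521} - \frac{6225}{2551} = - \frac{1305025}{3880071}$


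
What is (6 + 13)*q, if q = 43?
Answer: 817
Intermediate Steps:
(6 + 13)*q = (6 + 13)*43 = 19*43 = 817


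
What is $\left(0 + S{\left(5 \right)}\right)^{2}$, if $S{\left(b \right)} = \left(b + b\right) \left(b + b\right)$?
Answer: $10000$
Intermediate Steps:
$S{\left(b \right)} = 4 b^{2}$ ($S{\left(b \right)} = 2 b 2 b = 4 b^{2}$)
$\left(0 + S{\left(5 \right)}\right)^{2} = \left(0 + 4 \cdot 5^{2}\right)^{2} = \left(0 + 4 \cdot 25\right)^{2} = \left(0 + 100\right)^{2} = 100^{2} = 10000$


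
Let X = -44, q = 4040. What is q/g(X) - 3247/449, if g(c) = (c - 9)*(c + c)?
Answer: -1666256/261767 ≈ -6.3654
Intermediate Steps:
g(c) = 2*c*(-9 + c) (g(c) = (-9 + c)*(2*c) = 2*c*(-9 + c))
q/g(X) - 3247/449 = 4040/((2*(-44)*(-9 - 44))) - 3247/449 = 4040/((2*(-44)*(-53))) - 3247*1/449 = 4040/4664 - 3247/449 = 4040*(1/4664) - 3247/449 = 505/583 - 3247/449 = -1666256/261767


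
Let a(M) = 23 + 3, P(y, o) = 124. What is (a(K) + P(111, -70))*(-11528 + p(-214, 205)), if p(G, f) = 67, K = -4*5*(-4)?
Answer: -1719150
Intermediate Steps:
K = 80 (K = -20*(-4) = 80)
a(M) = 26
(a(K) + P(111, -70))*(-11528 + p(-214, 205)) = (26 + 124)*(-11528 + 67) = 150*(-11461) = -1719150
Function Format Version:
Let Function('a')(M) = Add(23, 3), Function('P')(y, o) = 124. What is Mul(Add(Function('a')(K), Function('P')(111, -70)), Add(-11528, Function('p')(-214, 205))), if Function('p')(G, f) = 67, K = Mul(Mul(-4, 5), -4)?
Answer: -1719150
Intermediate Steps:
K = 80 (K = Mul(-20, -4) = 80)
Function('a')(M) = 26
Mul(Add(Function('a')(K), Function('P')(111, -70)), Add(-11528, Function('p')(-214, 205))) = Mul(Add(26, 124), Add(-11528, 67)) = Mul(150, -11461) = -1719150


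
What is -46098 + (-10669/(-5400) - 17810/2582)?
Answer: -321401910521/6971400 ≈ -46103.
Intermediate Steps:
-46098 + (-10669/(-5400) - 17810/2582) = -46098 + (-10669*(-1/5400) - 17810*1/2582) = -46098 + (10669/5400 - 8905/1291) = -46098 - 34313321/6971400 = -321401910521/6971400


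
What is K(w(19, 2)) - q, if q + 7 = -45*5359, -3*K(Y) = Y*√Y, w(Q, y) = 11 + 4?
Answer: 241162 - 5*√15 ≈ 2.4114e+5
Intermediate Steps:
w(Q, y) = 15
K(Y) = -Y^(3/2)/3 (K(Y) = -Y*√Y/3 = -Y^(3/2)/3)
q = -241162 (q = -7 - 45*5359 = -7 - 241155 = -241162)
K(w(19, 2)) - q = -5*√15 - 1*(-241162) = -5*√15 + 241162 = 241162 - 5*√15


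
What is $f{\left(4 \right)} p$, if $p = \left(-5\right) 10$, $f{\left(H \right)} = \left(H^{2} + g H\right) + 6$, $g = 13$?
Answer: $-3700$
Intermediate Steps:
$f{\left(H \right)} = 6 + H^{2} + 13 H$ ($f{\left(H \right)} = \left(H^{2} + 13 H\right) + 6 = 6 + H^{2} + 13 H$)
$p = -50$
$f{\left(4 \right)} p = \left(6 + 4^{2} + 13 \cdot 4\right) \left(-50\right) = \left(6 + 16 + 52\right) \left(-50\right) = 74 \left(-50\right) = -3700$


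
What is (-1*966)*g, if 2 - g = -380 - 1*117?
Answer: -482034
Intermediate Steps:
g = 499 (g = 2 - (-380 - 1*117) = 2 - (-380 - 117) = 2 - 1*(-497) = 2 + 497 = 499)
(-1*966)*g = -1*966*499 = -966*499 = -482034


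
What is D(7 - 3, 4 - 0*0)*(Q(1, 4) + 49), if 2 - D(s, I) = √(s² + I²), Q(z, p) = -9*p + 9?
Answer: 44 - 88*√2 ≈ -80.451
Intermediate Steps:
Q(z, p) = 9 - 9*p
D(s, I) = 2 - √(I² + s²) (D(s, I) = 2 - √(s² + I²) = 2 - √(I² + s²))
D(7 - 3, 4 - 0*0)*(Q(1, 4) + 49) = (2 - √((4 - 0*0)² + (7 - 3)²))*((9 - 9*4) + 49) = (2 - √((4 - 1*0)² + 4²))*((9 - 36) + 49) = (2 - √((4 + 0)² + 16))*(-27 + 49) = (2 - √(4² + 16))*22 = (2 - √(16 + 16))*22 = (2 - √32)*22 = (2 - 4*√2)*22 = 44 - 88*√2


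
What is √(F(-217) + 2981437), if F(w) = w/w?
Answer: √2981438 ≈ 1726.7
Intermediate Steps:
F(w) = 1
√(F(-217) + 2981437) = √(1 + 2981437) = √2981438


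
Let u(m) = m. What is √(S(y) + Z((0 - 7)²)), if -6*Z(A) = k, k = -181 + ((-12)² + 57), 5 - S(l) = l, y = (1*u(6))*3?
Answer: 7*I*√3/3 ≈ 4.0415*I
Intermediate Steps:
y = 18 (y = (1*6)*3 = 6*3 = 18)
S(l) = 5 - l
k = 20 (k = -181 + (144 + 57) = -181 + 201 = 20)
Z(A) = -10/3 (Z(A) = -⅙*20 = -10/3)
√(S(y) + Z((0 - 7)²)) = √((5 - 1*18) - 10/3) = √((5 - 18) - 10/3) = √(-13 - 10/3) = √(-49/3) = 7*I*√3/3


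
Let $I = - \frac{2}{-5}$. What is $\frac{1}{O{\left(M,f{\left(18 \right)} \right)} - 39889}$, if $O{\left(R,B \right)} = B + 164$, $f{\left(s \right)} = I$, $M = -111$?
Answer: $- \frac{5}{198623} \approx -2.5173 \cdot 10^{-5}$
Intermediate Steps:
$I = \frac{2}{5}$ ($I = \left(-2\right) \left(- \frac{1}{5}\right) = \frac{2}{5} \approx 0.4$)
$f{\left(s \right)} = \frac{2}{5}$
$O{\left(R,B \right)} = 164 + B$
$\frac{1}{O{\left(M,f{\left(18 \right)} \right)} - 39889} = \frac{1}{\left(164 + \frac{2}{5}\right) - 39889} = \frac{1}{\frac{822}{5} - 39889} = \frac{1}{- \frac{198623}{5}} = - \frac{5}{198623}$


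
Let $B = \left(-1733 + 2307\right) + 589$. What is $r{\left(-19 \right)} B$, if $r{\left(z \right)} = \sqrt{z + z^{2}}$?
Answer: $3489 \sqrt{38} \approx 21508.0$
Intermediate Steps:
$B = 1163$ ($B = 574 + 589 = 1163$)
$r{\left(-19 \right)} B = \sqrt{- 19 \left(1 - 19\right)} 1163 = \sqrt{\left(-19\right) \left(-18\right)} 1163 = \sqrt{342} \cdot 1163 = 3 \sqrt{38} \cdot 1163 = 3489 \sqrt{38}$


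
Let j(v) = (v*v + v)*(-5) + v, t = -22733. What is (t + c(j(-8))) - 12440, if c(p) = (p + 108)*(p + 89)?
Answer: 647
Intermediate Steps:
j(v) = -5*v² - 4*v (j(v) = (v² + v)*(-5) + v = (v + v²)*(-5) + v = (-5*v - 5*v²) + v = -5*v² - 4*v)
c(p) = (89 + p)*(108 + p) (c(p) = (108 + p)*(89 + p) = (89 + p)*(108 + p))
(t + c(j(-8))) - 12440 = (-22733 + (9612 + (-1*(-8)*(4 + 5*(-8)))² + 197*(-1*(-8)*(4 + 5*(-8))))) - 12440 = (-22733 + (9612 + (-1*(-8)*(4 - 40))² + 197*(-1*(-8)*(4 - 40)))) - 12440 = (-22733 + (9612 + (-1*(-8)*(-36))² + 197*(-1*(-8)*(-36)))) - 12440 = (-22733 + (9612 + (-288)² + 197*(-288))) - 12440 = (-22733 + (9612 + 82944 - 56736)) - 12440 = (-22733 + 35820) - 12440 = 13087 - 12440 = 647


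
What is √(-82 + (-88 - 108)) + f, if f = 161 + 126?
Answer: 287 + I*√278 ≈ 287.0 + 16.673*I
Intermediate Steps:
f = 287
√(-82 + (-88 - 108)) + f = √(-82 + (-88 - 108)) + 287 = √(-82 - 196) + 287 = √(-278) + 287 = I*√278 + 287 = 287 + I*√278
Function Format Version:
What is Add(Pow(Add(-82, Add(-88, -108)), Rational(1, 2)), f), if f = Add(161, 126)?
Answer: Add(287, Mul(I, Pow(278, Rational(1, 2)))) ≈ Add(287.00, Mul(16.673, I))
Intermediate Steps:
f = 287
Add(Pow(Add(-82, Add(-88, -108)), Rational(1, 2)), f) = Add(Pow(Add(-82, Add(-88, -108)), Rational(1, 2)), 287) = Add(Pow(Add(-82, -196), Rational(1, 2)), 287) = Add(Pow(-278, Rational(1, 2)), 287) = Add(Mul(I, Pow(278, Rational(1, 2))), 287) = Add(287, Mul(I, Pow(278, Rational(1, 2))))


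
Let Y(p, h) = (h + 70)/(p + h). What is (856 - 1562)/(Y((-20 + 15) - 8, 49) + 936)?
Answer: -25416/33815 ≈ -0.75162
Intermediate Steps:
Y(p, h) = (70 + h)/(h + p)
(856 - 1562)/(Y((-20 + 15) - 8, 49) + 936) = (856 - 1562)/((70 + 49)/(49 + ((-20 + 15) - 8)) + 936) = -706/(119/(49 + (-5 - 8)) + 936) = -706/(119/(49 - 13) + 936) = -706/(119/36 + 936) = -706/33815/36 = -706*36/33815 = -25416/33815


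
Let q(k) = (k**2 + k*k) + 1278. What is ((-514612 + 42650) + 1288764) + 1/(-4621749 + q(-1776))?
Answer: 1378664576563/1687881 ≈ 8.1680e+5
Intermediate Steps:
q(k) = 1278 + 2*k**2 (q(k) = (k**2 + k**2) + 1278 = 2*k**2 + 1278 = 1278 + 2*k**2)
((-514612 + 42650) + 1288764) + 1/(-4621749 + q(-1776)) = ((-514612 + 42650) + 1288764) + 1/(-4621749 + (1278 + 2*(-1776)**2)) = (-471962 + 1288764) + 1/(-4621749 + (1278 + 2*3154176)) = 816802 + 1/(-4621749 + (1278 + 6308352)) = 816802 + 1/(-4621749 + 6309630) = 816802 + 1/1687881 = 1378664576563/1687881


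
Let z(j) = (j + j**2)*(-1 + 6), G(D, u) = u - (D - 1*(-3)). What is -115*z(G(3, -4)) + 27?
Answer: -51723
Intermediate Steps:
G(D, u) = -3 + u - D (G(D, u) = u - (D + 3) = u - (3 + D) = u + (-3 - D) = -3 + u - D)
z(j) = 5*j + 5*j**2 (z(j) = (j + j**2)*5 = 5*j + 5*j**2)
-115*z(G(3, -4)) + 27 = -575*(-3 - 4 - 1*3)*(1 + (-3 - 4 - 1*3)) + 27 = -575*(-3 - 4 - 3)*(1 + (-3 - 4 - 3)) + 27 = -575*(-10)*(1 - 10) + 27 = -575*(-10)*(-9) + 27 = -115*450 + 27 = -51750 + 27 = -51723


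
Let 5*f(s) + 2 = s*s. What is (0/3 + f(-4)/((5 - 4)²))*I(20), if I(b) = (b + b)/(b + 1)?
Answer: 16/3 ≈ 5.3333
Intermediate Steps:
f(s) = -⅖ + s²/5 (f(s) = -⅖ + (s*s)/5 = -⅖ + s²/5)
I(b) = 2*b/(1 + b) (I(b) = (2*b)/(1 + b) = 2*b/(1 + b))
(0/3 + f(-4)/((5 - 4)²))*I(20) = (0/3 + (-⅖ + (⅕)*(-4)²)/((5 - 4)²))*(2*20/(1 + 20)) = (0*(⅓) + (-⅖ + (⅕)*16)/(1²))*(2*20/21) = (0 + (-⅖ + 16/5)/1)*(2*20*(1/21)) = (0 + (14/5)*1)*(40/21) = (0 + 14/5)*(40/21) = (14/5)*(40/21) = 16/3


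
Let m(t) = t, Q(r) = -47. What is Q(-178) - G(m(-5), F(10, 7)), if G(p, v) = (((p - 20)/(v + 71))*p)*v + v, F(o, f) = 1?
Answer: -3581/72 ≈ -49.736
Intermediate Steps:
G(p, v) = v + p*v*(-20 + p)/(71 + v) (G(p, v) = (((-20 + p)/(71 + v))*p)*v + v = (p*(-20 + p)/(71 + v))*v + v = p*v*(-20 + p)/(71 + v) + v = v + p*v*(-20 + p)/(71 + v))
Q(-178) - G(m(-5), F(10, 7)) = -47 - (71 + 1 + (-5)**2 - 20*(-5))/(71 + 1) = -47 - (71 + 1 + 25 + 100)/72 = -47 - 197/72 = -3581/72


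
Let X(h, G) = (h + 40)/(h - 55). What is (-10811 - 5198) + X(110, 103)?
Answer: -176069/11 ≈ -16006.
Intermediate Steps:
X(h, G) = (40 + h)/(-55 + h)
(-10811 - 5198) + X(110, 103) = (-10811 - 5198) + (40 + 110)/(-55 + 110) = -16009 + 150/55 = -16009 + (1/55)*150 = -16009 + 30/11 = -176069/11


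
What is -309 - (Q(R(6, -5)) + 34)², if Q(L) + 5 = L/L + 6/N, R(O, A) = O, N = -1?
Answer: -885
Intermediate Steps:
Q(L) = -10 (Q(L) = -5 + (L/L + 6/(-1)) = -5 + (1 + 6*(-1)) = -5 + (1 - 6) = -5 - 5 = -10)
-309 - (Q(R(6, -5)) + 34)² = -309 - (-10 + 34)² = -309 - 1*24² = -309 - 1*576 = -309 - 576 = -885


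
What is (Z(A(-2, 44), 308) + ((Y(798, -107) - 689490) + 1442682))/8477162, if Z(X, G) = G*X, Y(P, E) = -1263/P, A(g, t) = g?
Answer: 200184795/2254925092 ≈ 0.088777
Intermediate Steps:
(Z(A(-2, 44), 308) + ((Y(798, -107) - 689490) + 1442682))/8477162 = (308*(-2) + ((-1263/798 - 689490) + 1442682))/8477162 = (-616 + ((-1263*1/798 - 689490) + 1442682))*(1/8477162) = (-616 + ((-421/266 - 689490) + 1442682))*(1/8477162) = (-616 + (-183404761/266 + 1442682))*(1/8477162) = (-616 + 200348651/266)*(1/8477162) = (200184795/266)*(1/8477162) = 200184795/2254925092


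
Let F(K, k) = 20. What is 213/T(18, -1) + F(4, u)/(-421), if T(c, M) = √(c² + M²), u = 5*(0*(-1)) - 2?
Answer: -20/421 + 213*√13/65 ≈ 11.768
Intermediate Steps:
u = -2 (u = 5*0 - 2 = 0 - 2 = -2)
T(c, M) = √(M² + c²)
213/T(18, -1) + F(4, u)/(-421) = 213/(√((-1)² + 18²)) + 20/(-421) = 213/(√(1 + 324)) + 20*(-1/421) = 213/(√325) - 20/421 = 213/((5*√13)) - 20/421 = 213*(√13/65) - 20/421 = 213*√13/65 - 20/421 = -20/421 + 213*√13/65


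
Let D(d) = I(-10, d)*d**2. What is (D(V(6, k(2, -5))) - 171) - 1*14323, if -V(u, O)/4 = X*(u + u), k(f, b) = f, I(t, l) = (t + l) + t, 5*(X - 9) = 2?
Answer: -11992758566/125 ≈ -9.5942e+7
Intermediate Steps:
X = 47/5 (X = 9 + (1/5)*2 = 9 + 2/5 = 47/5 ≈ 9.4000)
I(t, l) = l + 2*t (I(t, l) = (l + t) + t = l + 2*t)
V(u, O) = -376*u/5 (V(u, O) = -188*(u + u)/5 = -188*2*u/5 = -376*u/5)
D(d) = d**2*(-20 + d) (D(d) = (d + 2*(-10))*d**2 = (d - 20)*d**2 = (-20 + d)*d**2 = d**2*(-20 + d))
(D(V(6, k(2, -5))) - 171) - 1*14323 = ((-376/5*6)**2*(-20 - 376/5*6) - 171) - 1*14323 = ((-2256/5)**2*(-20 - 2256/5) - 171) - 14323 = ((5089536/25)*(-2356/5) - 171) - 14323 = (-11990946816/125 - 171) - 14323 = -11990968191/125 - 14323 = -11992758566/125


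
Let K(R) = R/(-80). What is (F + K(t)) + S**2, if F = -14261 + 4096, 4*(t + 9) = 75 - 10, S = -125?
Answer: 1747171/320 ≈ 5459.9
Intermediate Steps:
t = 29/4 (t = -9 + (75 - 10)/4 = -9 + (1/4)*65 = -9 + 65/4 = 29/4 ≈ 7.2500)
K(R) = -R/80 (K(R) = R*(-1/80) = -R/80)
F = -10165
(F + K(t)) + S**2 = (-10165 - 1/80*29/4) + (-125)**2 = (-10165 - 29/320) + 15625 = -3252829/320 + 15625 = 1747171/320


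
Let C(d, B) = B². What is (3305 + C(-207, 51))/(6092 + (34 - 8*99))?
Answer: 2953/2667 ≈ 1.1072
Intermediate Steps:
(3305 + C(-207, 51))/(6092 + (34 - 8*99)) = (3305 + 51²)/(6092 + (34 - 8*99)) = (3305 + 2601)/(6092 + (34 - 792)) = 5906/(6092 - 758) = 5906/5334 = 5906*(1/5334) = 2953/2667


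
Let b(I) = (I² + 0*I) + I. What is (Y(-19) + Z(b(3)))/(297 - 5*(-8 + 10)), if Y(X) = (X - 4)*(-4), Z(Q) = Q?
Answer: 104/287 ≈ 0.36237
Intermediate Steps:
b(I) = I + I² (b(I) = (I² + 0) + I = I² + I = I + I²)
Y(X) = 16 - 4*X (Y(X) = (-4 + X)*(-4) = 16 - 4*X)
(Y(-19) + Z(b(3)))/(297 - 5*(-8 + 10)) = ((16 - 4*(-19)) + 3*(1 + 3))/(297 - 5*(-8 + 10)) = ((16 + 76) + 3*4)/(297 - 5*2) = (92 + 12)/(297 - 10) = 104/287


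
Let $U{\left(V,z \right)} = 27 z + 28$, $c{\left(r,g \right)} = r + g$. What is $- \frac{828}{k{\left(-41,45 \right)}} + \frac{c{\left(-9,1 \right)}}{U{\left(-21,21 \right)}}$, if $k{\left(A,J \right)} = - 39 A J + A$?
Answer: $- \frac{533986}{21394415} \approx -0.024959$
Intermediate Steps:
$k{\left(A,J \right)} = A - 39 A J$ ($k{\left(A,J \right)} = - 39 A J + A = A - 39 A J$)
$c{\left(r,g \right)} = g + r$
$U{\left(V,z \right)} = 28 + 27 z$
$- \frac{828}{k{\left(-41,45 \right)}} + \frac{c{\left(-9,1 \right)}}{U{\left(-21,21 \right)}} = - \frac{828}{\left(-41\right) \left(1 - 1755\right)} + \frac{1 - 9}{28 + 27 \cdot 21} = - \frac{828}{\left(-41\right) \left(1 - 1755\right)} - \frac{8}{28 + 567} = - \frac{828}{\left(-41\right) \left(-1754\right)} - \frac{8}{595} = - \frac{828}{71914} - \frac{8}{595} = \left(-828\right) \frac{1}{71914} - \frac{8}{595} = - \frac{414}{35957} - \frac{8}{595} = - \frac{533986}{21394415}$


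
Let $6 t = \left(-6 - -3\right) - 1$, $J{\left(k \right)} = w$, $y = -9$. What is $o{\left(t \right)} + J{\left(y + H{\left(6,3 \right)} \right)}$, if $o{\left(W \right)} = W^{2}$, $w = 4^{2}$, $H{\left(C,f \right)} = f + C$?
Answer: $\frac{148}{9} \approx 16.444$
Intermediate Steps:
$H{\left(C,f \right)} = C + f$
$w = 16$
$J{\left(k \right)} = 16$
$t = - \frac{2}{3}$ ($t = \frac{\left(-6 - -3\right) - 1}{6} = \frac{\left(-6 + 3\right) - 1}{6} = \frac{-3 - 1}{6} = \frac{1}{6} \left(-4\right) = - \frac{2}{3} \approx -0.66667$)
$o{\left(t \right)} + J{\left(y + H{\left(6,3 \right)} \right)} = \left(- \frac{2}{3}\right)^{2} + 16 = \frac{4}{9} + 16 = \frac{148}{9}$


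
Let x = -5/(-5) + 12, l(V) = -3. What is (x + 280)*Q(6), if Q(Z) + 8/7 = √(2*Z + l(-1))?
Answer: 3809/7 ≈ 544.14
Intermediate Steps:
Q(Z) = -8/7 + √(-3 + 2*Z) (Q(Z) = -8/7 + √(2*Z - 3) = -8/7 + √(-3 + 2*Z))
x = 13 (x = -5*(-⅕) + 12 = 1 + 12 = 13)
(x + 280)*Q(6) = (13 + 280)*(-8/7 + √(-3 + 2*6)) = 293*(-8/7 + √(-3 + 12)) = 293*(-8/7 + √9) = 293*(-8/7 + 3) = 293*(13/7) = 3809/7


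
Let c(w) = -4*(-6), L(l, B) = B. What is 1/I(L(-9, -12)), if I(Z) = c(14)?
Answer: 1/24 ≈ 0.041667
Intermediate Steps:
c(w) = 24
I(Z) = 24
1/I(L(-9, -12)) = 1/24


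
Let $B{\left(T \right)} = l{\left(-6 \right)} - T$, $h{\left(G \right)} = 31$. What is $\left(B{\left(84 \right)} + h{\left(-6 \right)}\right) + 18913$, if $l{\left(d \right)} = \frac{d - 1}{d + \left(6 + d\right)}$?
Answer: $\frac{113167}{6} \approx 18861.0$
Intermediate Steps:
$l{\left(d \right)} = \frac{-1 + d}{6 + 2 d}$
$B{\left(T \right)} = \frac{7}{6} - T$ ($B{\left(T \right)} = \frac{-1 - 6}{2 \left(3 - 6\right)} - T = \frac{1}{2} \frac{1}{-3} \left(-7\right) - T = \frac{1}{2} \left(- \frac{1}{3}\right) \left(-7\right) - T = \frac{7}{6} - T$)
$\left(B{\left(84 \right)} + h{\left(-6 \right)}\right) + 18913 = \left(\left(\frac{7}{6} - 84\right) + 31\right) + 18913 = \left(- \frac{497}{6} + 31\right) + 18913 = - \frac{311}{6} + 18913 = \frac{113167}{6}$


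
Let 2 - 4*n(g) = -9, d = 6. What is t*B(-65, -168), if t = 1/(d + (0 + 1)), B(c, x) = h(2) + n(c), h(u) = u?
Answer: 19/28 ≈ 0.67857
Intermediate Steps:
n(g) = 11/4 (n(g) = ½ - ¼*(-9) = ½ + 9/4 = 11/4)
B(c, x) = 19/4 (B(c, x) = 2 + 11/4 = 19/4)
t = ⅐ (t = 1/(6 + (0 + 1)) = 1/(6 + 1) = 1/7 = ⅐ ≈ 0.14286)
t*B(-65, -168) = (⅐)*(19/4) = 19/28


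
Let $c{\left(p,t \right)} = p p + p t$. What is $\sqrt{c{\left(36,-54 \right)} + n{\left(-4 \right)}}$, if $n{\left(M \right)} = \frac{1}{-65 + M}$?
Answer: $\frac{i \sqrt{3085197}}{69} \approx 25.456 i$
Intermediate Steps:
$c{\left(p,t \right)} = p^{2} + p t$
$\sqrt{c{\left(36,-54 \right)} + n{\left(-4 \right)}} = \sqrt{36 \left(36 - 54\right) + \frac{1}{-65 - 4}} = \sqrt{36 \left(-18\right) + \frac{1}{-69}} = \sqrt{-648 - \frac{1}{69}} = \sqrt{- \frac{44713}{69}} = \frac{i \sqrt{3085197}}{69}$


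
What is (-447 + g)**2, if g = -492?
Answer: 881721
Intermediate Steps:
(-447 + g)**2 = (-447 - 492)**2 = (-939)**2 = 881721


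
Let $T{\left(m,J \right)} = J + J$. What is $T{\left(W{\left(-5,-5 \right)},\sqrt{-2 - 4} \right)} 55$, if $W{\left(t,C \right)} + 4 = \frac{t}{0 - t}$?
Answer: $110 i \sqrt{6} \approx 269.44 i$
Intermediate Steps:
$W{\left(t,C \right)} = -5$ ($W{\left(t,C \right)} = -4 + \frac{t}{0 - t} = -4 + \frac{t}{\left(-1\right) t} = -4 + t \left(- \frac{1}{t}\right) = -4 - 1 = -5$)
$T{\left(m,J \right)} = 2 J$
$T{\left(W{\left(-5,-5 \right)},\sqrt{-2 - 4} \right)} 55 = 2 \sqrt{-2 - 4} \cdot 55 = 2 \sqrt{-6} \cdot 55 = 2 i \sqrt{6} \cdot 55 = 110 i \sqrt{6}$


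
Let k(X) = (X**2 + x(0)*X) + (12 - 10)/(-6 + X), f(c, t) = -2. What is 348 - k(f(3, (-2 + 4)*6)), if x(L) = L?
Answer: 1377/4 ≈ 344.25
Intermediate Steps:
k(X) = X**2 + 2/(-6 + X) (k(X) = (X**2 + 0*X) + (12 - 10)/(-6 + X) = (X**2 + 0) + 2/(-6 + X) = X**2 + 2/(-6 + X))
348 - k(f(3, (-2 + 4)*6)) = 348 - (2 + (-2)**3 - 6*(-2)**2)/(-6 - 2) = 348 - (2 - 8 - 6*4)/(-8) = 348 - (-1)*(2 - 8 - 24)/8 = 348 - (-1)*(-30)/8 = 348 - 1*15/4 = 348 - 15/4 = 1377/4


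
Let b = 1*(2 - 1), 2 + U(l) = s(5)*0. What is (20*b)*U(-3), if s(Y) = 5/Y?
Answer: -40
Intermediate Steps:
U(l) = -2 (U(l) = -2 + (5/5)*0 = -2 + (5*(⅕))*0 = -2 + 1*0 = -2 + 0 = -2)
b = 1 (b = 1*1 = 1)
(20*b)*U(-3) = (20*1)*(-2) = 20*(-2) = -40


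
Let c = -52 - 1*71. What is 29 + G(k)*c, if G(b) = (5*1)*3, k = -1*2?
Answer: -1816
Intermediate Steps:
k = -2
G(b) = 15 (G(b) = 5*3 = 15)
c = -123 (c = -52 - 71 = -123)
29 + G(k)*c = 29 + 15*(-123) = 29 - 1845 = -1816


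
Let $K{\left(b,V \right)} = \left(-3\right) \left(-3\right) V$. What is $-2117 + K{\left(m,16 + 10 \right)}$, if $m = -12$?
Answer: $-1883$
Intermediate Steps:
$K{\left(b,V \right)} = 9 V$
$-2117 + K{\left(m,16 + 10 \right)} = -2117 + 9 \left(16 + 10\right) = -2117 + 9 \cdot 26 = -2117 + 234 = -1883$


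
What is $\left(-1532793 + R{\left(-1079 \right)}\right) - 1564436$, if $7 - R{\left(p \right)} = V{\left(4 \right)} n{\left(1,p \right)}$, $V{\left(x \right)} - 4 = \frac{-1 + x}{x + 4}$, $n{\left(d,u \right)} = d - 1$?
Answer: $-3097222$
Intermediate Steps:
$n{\left(d,u \right)} = -1 + d$
$V{\left(x \right)} = 4 + \frac{-1 + x}{4 + x}$ ($V{\left(x \right)} = 4 + \frac{-1 + x}{x + 4} = 4 + \frac{-1 + x}{4 + x}$)
$R{\left(p \right)} = 7$ ($R{\left(p \right)} = 7 - \frac{5 \left(3 + 4\right)}{4 + 4} \left(-1 + 1\right) = 7 - 5 \cdot \frac{1}{8} \cdot 7 \cdot 0 = 7 - \frac{35}{8} \cdot 0 = 7 - 0 = 7 + 0 = 7$)
$\left(-1532793 + R{\left(-1079 \right)}\right) - 1564436 = \left(-1532793 + 7\right) - 1564436 = -1532786 - 1564436 = -3097222$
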